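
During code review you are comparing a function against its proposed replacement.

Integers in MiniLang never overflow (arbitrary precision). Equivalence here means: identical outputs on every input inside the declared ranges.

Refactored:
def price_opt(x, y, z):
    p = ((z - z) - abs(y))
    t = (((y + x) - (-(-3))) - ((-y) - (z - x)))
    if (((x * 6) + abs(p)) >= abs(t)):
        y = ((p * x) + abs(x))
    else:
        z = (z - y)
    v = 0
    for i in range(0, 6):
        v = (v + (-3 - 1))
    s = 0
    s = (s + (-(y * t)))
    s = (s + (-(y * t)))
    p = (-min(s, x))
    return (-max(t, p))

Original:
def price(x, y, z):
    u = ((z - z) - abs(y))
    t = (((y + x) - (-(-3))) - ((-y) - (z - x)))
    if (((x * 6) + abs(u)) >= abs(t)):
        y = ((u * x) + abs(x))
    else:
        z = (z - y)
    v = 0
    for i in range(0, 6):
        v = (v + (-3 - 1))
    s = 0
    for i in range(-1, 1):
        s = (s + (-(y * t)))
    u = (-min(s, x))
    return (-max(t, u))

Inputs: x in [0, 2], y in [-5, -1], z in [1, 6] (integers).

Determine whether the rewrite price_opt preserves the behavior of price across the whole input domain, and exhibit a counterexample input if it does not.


Reading the diff, among the changes: arithmetic usage differs, plus loop structure differs, plus local variable names differ.
Tracing x=2, y=-4, z=3: price: u becomes -4; next t becomes -8; next (((x * 6) + abs(u)) >= abs(t)) evaluates to true; next y becomes -6; next v becomes 0; next at i=0:; next v becomes -4; next at i=1:; next v becomes -8; next at i=2:; next v becomes -12; next at i=3:; next v becomes -16; next at i=4:; next v becomes -20; next at i=5:; next v becomes -24; next s becomes 0; next at i=-1:; next s becomes -48; next at i=0:; next s becomes -96; next u becomes 96; next final value -96 | price_opt: p becomes -4; next t becomes -8; next (((x * 6) + abs(p)) >= abs(t)) evaluates to true; next y becomes -6; next v becomes 0; next at i=0:; next v becomes -4; next at i=1:; next v becomes -8; next at i=2:; next v becomes -12; next at i=3:; next v becomes -16; next at i=4:; next v becomes -20; next at i=5:; next v becomes -24; next s becomes 0; next s becomes -48; next s becomes -96; next p becomes 96; next final value -96 — matching result -96.
Sweeping the whole domain (90 inputs) finds no disagreement.
verdict: equivalent


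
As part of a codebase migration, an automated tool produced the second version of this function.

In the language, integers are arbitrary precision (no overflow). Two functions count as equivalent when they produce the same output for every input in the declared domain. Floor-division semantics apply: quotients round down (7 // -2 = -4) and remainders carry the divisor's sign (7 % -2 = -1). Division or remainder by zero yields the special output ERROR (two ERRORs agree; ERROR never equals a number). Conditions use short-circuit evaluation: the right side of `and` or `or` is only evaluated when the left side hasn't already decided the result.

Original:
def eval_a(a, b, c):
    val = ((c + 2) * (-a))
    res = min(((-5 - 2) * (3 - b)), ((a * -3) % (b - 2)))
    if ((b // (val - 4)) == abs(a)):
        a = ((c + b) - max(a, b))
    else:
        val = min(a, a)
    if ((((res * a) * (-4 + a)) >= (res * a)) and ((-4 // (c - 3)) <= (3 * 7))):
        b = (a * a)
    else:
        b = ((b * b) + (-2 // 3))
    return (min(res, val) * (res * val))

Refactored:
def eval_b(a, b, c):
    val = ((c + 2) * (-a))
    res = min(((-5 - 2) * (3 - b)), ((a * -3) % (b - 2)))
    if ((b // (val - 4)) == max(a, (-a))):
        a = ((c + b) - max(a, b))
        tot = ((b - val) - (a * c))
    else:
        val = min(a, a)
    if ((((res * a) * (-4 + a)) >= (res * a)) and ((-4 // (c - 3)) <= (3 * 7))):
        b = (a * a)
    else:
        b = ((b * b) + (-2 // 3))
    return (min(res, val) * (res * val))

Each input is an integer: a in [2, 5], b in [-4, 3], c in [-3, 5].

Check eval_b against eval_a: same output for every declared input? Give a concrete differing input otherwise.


The two versions differ — the changes include min/max/abs usage differs; also arithmetic usage differs; also statement counts differ; also local variable names differ.
One worked example (a=2, b=-1, c=-1) — eval_a: val becomes -2; next res becomes -28; next ((b // (val - 4)) == abs(a)) evaluates to false; next val becomes 2; next ((((res * a) * (-4 + a)) >= (res * a)) and ((-4 // (c - 3)) <= (3 * 7))) evaluates to true; next b becomes 4; next final value 1568; eval_b: val becomes -2; next res becomes -28; next ((b // (val - 4)) == max(a, (-a))) evaluates to false; next val becomes 2; next ((((res * a) * (-4 + a)) >= (res * a)) and ((-4 // (c - 3)) <= (3 * 7))) evaluates to true; next b becomes 4; next final value 1568; agreement on 1568.
Every one of the 288 inputs gives matching results.
verdict: equivalent


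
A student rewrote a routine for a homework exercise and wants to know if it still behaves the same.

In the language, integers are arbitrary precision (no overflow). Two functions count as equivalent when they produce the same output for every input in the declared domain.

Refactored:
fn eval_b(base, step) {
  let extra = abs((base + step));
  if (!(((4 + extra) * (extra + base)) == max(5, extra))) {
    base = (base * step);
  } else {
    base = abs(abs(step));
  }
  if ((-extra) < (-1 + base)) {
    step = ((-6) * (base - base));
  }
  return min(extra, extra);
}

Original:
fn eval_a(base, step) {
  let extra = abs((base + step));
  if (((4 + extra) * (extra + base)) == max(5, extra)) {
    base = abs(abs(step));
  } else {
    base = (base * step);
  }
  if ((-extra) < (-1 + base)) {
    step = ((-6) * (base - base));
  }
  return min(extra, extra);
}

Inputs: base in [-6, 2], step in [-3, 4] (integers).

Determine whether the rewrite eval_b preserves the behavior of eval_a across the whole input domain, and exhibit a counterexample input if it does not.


The two are interchangeable: boolean connective usage differs, and every declared input agrees.
One worked example (base=0, step=-1) — eval_a: extra=1, then (((4 + extra) * (extra + base)) == max(5, extra)) is true, then base=1, then ((-extra) < (-1 + base)) is true, then step=0, then returns 1; eval_b: extra=1, then (!(((4 + extra) * (extra + base)) == max(5, extra))) is false, then base=1, then ((-extra) < (-1 + base)) is true, then step=0, then returns 1; agreement on 1.
Every one of the 72 inputs gives matching results.
verdict: equivalent


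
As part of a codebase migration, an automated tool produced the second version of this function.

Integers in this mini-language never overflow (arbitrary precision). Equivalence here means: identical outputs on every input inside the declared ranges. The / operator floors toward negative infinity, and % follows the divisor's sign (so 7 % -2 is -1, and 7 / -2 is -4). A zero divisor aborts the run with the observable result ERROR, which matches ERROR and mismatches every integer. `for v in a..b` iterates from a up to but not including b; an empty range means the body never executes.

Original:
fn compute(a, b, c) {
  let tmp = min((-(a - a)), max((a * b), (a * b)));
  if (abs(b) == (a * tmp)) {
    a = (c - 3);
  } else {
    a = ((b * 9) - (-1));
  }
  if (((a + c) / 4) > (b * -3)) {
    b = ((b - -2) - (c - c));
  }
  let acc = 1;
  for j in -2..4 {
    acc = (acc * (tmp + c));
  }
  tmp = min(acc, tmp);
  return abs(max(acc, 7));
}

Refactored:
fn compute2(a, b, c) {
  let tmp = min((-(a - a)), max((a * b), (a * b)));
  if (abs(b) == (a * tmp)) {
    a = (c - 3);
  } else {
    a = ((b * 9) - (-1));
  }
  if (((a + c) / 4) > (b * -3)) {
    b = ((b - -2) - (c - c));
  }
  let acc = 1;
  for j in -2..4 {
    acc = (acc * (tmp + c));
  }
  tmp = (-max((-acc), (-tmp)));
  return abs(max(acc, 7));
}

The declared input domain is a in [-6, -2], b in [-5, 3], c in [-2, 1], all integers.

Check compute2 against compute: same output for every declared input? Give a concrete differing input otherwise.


Comparing the listings, the differences include: min/max/abs usage differs.
As a probe, take a=-5, b=1, c=0: compute runs tmp = -5; (abs(b) == (a * tmp)) -> false; a = 10; (((a + c) / 4) > (b * -3)) -> true; b = 3; acc = 1; [j=-2]; acc = -5; [j=-1]; acc = 25; [j=0]; acc = -125; [j=1]; acc = 625; [j=2]; acc = -3125; [j=3]; acc = 15625; tmp = -5; return 15625; compute2 runs tmp = -5; (abs(b) == (a * tmp)) -> false; a = 10; (((a + c) / 4) > (b * -3)) -> true; b = 3; acc = 1; [j=-2]; acc = -5; [j=-1]; acc = 25; [j=0]; acc = -125; [j=1]; acc = 625; [j=2]; acc = -3125; [j=3]; acc = 15625; tmp = -5; return 15625; both end at 15625.
Checked all 180 inputs in the declared domain: the outputs agree on every one.
verdict: equivalent


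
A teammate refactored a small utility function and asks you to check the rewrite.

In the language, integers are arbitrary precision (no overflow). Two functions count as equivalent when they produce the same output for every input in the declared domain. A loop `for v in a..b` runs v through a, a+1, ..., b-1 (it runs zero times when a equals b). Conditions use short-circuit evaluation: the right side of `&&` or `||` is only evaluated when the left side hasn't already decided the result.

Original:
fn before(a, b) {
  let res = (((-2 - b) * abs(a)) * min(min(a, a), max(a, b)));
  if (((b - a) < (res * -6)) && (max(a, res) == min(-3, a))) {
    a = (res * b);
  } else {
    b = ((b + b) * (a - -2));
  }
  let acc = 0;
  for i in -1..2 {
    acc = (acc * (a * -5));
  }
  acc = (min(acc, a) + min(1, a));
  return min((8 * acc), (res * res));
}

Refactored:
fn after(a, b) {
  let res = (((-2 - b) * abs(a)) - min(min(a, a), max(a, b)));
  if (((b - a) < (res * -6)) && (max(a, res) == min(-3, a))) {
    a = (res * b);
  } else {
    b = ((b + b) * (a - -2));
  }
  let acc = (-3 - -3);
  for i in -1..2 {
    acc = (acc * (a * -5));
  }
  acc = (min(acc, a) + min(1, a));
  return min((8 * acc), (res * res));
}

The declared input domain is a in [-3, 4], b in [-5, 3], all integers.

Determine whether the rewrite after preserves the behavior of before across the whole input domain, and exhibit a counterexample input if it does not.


Take a=-3, b=-5.
before: res=-27, then (((b - a) < (res * -6)) && (max(a, res) == min(-3, a))) is true, then a=135, then acc=0, then (i=-1), then acc=0, then (i=0), then acc=0, then (i=1), then acc=0, then acc=1, then returns 8
after: res=12, then (((b - a) < (res * -6)) && (max(a, res) == min(-3, a))) is false, then b=10, then acc=0, then (i=-1), then acc=0, then (i=0), then acc=0, then (i=1), then acc=0, then acc=-6, then returns -48
8 vs -48 — the two versions disagree here.
verdict: not equivalent; witness: a=-3, b=-5


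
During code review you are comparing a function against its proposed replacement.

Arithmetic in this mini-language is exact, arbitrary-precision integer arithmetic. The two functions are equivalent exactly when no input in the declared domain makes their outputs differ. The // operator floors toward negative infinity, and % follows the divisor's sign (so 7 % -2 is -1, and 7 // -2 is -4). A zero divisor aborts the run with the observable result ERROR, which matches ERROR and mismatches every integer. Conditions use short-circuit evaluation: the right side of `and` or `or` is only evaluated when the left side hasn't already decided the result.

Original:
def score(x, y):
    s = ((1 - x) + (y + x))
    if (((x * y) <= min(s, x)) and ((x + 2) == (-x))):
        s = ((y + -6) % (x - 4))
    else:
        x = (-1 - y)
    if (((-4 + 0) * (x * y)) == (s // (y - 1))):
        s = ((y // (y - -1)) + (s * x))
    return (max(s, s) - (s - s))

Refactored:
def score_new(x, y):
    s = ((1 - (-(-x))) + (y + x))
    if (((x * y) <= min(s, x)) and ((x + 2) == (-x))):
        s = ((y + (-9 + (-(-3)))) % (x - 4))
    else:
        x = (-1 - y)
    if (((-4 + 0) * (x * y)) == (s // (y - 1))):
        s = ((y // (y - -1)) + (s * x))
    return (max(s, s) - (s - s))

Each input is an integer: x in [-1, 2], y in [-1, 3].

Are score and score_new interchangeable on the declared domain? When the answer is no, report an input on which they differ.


Differences: arithmetic usage differs, and constant usage differs — yet all 20 inputs agree.
verdict: equivalent


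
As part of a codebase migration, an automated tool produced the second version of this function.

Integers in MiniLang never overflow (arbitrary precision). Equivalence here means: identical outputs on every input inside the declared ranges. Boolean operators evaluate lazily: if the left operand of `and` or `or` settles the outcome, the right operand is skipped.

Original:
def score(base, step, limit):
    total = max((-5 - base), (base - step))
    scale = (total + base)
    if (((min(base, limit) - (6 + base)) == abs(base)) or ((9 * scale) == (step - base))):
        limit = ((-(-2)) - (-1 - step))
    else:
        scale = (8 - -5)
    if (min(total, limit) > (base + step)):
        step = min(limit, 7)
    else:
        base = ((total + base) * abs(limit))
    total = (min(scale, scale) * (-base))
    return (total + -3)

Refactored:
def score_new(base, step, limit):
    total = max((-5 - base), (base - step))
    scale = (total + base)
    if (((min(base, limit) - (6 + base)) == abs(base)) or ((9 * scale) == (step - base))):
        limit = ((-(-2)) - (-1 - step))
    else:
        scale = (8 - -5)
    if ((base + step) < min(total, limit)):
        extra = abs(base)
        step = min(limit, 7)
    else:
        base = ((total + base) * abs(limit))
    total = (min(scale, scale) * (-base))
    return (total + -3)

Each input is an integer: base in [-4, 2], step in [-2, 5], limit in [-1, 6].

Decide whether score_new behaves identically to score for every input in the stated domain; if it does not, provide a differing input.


Although local variable names differ; also min/max/abs usage differs; also comparison usage differs; also statement counts differ, 448/448 inputs agree.
verdict: equivalent


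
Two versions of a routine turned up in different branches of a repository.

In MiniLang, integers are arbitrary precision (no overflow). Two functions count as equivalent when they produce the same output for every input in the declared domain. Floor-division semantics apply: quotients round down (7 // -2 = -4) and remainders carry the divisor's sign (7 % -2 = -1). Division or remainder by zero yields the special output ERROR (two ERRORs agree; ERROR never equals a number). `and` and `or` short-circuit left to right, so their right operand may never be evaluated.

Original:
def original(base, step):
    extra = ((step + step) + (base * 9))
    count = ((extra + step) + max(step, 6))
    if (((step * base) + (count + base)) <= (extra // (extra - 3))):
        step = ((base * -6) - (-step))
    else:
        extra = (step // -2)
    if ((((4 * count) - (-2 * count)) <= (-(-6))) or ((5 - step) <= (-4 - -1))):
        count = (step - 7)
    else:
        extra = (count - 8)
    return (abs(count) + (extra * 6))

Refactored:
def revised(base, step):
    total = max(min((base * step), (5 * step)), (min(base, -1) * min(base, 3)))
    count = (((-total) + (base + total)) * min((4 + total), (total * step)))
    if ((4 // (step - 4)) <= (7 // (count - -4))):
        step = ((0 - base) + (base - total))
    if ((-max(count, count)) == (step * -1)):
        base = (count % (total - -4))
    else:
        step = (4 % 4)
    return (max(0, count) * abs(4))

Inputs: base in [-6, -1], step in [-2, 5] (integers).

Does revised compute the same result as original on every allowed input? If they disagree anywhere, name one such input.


Take base=-6, step=-2.
original: extra := -58 | count := -54 | (((step * base) + (count + base)) <= (extra // (extra - 3))): true | step := 34 | ((((4 * count) - (-2 * count)) <= (-(-6))) or ((5 - step) <= (-4 - -1))): true | count := 27 | result -321
revised: total := 36 | count := 432 | ((4 // (step - 4)) <= (7 // (count - -4))): true | step := -36 | ((-max(count, count)) == (step * -1)): false | step := 0 | result 1728
-321 against 1728: the behavior changed.
verdict: not equivalent; witness: base=-6, step=-2


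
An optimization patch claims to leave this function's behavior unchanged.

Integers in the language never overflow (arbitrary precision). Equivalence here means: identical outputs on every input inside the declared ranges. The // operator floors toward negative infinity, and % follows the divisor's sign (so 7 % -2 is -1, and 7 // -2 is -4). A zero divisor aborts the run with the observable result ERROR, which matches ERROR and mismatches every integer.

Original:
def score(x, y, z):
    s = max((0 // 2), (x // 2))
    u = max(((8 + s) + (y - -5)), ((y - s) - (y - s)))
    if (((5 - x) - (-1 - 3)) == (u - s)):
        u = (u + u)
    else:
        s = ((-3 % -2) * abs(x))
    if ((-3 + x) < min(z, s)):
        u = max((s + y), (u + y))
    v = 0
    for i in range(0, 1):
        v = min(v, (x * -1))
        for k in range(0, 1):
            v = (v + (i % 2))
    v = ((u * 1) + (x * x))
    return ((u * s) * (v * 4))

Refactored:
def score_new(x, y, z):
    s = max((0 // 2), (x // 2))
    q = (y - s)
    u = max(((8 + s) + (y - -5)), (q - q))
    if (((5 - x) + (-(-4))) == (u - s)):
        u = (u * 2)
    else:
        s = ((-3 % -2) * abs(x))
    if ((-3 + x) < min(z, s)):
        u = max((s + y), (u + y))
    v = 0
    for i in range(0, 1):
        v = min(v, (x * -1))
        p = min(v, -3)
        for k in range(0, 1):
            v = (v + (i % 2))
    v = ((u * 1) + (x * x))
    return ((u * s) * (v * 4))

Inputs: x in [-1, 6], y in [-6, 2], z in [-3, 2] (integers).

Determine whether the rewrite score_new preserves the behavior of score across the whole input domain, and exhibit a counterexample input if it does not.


Behavior is preserved: although local variable names differ, min/max/abs usage differs, constant usage differs, arithmetic usage differs, statement counts differ, the outputs never diverge.
Spot check at x=-1, y=-2, z=-1 — score: s = 0; u = 11; (((5 - x) - (-1 - 3)) == (u - s)) -> false; s = -1; ((-3 + x) < min(z, s)) -> true; u = 9; v = 0; [i=0]; v = 0; [k=0]; v = 0; v = 10; return -360. score_new: s = 0; q = -2; u = 11; (((5 - x) + (-(-4))) == (u - s)) -> false; s = -1; ((-3 + x) < min(z, s)) -> true; u = 9; v = 0; [i=0]; v = 0; p = -3; [k=0]; v = 0; v = 10; return -360. Both give -360.
An exhaustive pass over the 432 declared inputs shows identical outputs.
verdict: equivalent


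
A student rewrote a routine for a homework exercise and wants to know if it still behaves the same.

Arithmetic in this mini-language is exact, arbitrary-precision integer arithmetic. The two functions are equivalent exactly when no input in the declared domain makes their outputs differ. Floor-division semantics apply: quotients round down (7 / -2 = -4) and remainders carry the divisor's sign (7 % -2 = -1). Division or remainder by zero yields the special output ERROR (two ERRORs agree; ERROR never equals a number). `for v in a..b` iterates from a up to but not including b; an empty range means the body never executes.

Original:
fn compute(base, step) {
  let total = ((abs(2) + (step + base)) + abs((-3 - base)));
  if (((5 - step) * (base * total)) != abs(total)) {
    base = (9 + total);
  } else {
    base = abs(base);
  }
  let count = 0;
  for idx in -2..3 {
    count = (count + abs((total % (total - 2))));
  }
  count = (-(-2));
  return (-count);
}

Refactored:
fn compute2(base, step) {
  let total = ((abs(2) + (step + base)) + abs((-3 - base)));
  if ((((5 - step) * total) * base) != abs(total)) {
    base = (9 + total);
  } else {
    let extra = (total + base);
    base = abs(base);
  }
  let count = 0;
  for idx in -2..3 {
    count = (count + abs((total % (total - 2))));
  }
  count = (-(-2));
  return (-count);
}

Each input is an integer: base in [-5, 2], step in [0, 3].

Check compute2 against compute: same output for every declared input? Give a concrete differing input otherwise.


Behavior is preserved: although arithmetic usage differs; also local variable names differ; also statement counts differ, the outputs never diverge.
Tracing base=-3, step=2: compute: total becomes 1; next (((5 - step) * (base * total)) != abs(total)) evaluates to true; next base becomes 10; next count becomes 0; next at idx=-2:; next count becomes 0; next at idx=-1:; next count becomes 0; next at idx=0:; next count becomes 0; next at idx=1:; next count becomes 0; next at idx=2:; next count becomes 0; next count becomes 2; next final value -2 | compute2: total becomes 1; next ((((5 - step) * total) * base) != abs(total)) evaluates to true; next base becomes 10; next count becomes 0; next at idx=-2:; next count becomes 0; next at idx=-1:; next count becomes 0; next at idx=0:; next count becomes 0; next at idx=1:; next count becomes 0; next at idx=2:; next count becomes 0; next count becomes 2; next final value -2 — matching result -2.
Checked all 32 inputs in the declared domain: the outputs agree on every one.
verdict: equivalent


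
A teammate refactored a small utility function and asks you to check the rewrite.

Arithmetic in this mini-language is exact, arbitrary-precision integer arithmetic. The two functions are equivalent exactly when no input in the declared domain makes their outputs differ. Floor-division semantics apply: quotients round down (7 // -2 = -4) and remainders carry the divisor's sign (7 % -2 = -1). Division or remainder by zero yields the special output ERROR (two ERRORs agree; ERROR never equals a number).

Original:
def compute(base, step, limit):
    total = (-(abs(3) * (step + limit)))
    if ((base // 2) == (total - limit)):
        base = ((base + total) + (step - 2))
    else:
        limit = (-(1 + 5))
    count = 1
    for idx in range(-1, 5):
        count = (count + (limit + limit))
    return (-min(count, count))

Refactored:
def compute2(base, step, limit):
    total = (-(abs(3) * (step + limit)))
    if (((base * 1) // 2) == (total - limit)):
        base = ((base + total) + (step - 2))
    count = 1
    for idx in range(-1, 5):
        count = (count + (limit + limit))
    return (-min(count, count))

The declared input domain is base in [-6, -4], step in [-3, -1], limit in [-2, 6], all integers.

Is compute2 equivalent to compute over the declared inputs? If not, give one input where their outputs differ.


At base=-6, step=-3, limit=-2: compute gives 71, compute2 gives 23.
verdict: not equivalent; witness: base=-6, step=-3, limit=-2


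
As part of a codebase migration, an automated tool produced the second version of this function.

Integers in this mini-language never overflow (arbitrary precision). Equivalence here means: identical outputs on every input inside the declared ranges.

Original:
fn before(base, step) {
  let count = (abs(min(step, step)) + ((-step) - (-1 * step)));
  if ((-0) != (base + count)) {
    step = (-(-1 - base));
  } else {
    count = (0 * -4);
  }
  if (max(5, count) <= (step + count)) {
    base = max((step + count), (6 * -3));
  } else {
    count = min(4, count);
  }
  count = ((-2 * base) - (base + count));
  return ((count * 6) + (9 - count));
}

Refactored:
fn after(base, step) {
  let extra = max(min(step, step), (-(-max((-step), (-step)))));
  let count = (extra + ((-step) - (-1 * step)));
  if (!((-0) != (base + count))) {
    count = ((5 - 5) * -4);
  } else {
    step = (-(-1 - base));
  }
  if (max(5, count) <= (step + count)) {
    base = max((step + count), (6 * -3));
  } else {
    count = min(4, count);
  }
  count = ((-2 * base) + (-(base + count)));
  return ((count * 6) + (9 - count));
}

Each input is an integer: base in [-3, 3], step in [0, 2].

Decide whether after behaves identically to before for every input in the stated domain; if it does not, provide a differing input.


The two are interchangeable: constant usage differs, arithmetic usage differs, local variable names differ, min/max/abs usage differs, boolean connective usage differs, statement counts differ, and every declared input agrees.
As a probe, take base=-2, step=1: before runs count becomes 1; next ((-0) != (base + count)) evaluates to true; next step becomes -1; next (max(5, count) <= (step + count)) evaluates to false; next count becomes 1; next count becomes 5; next final value 34; after runs extra becomes 1; next count becomes 1; next (!((-0) != (base + count))) evaluates to false; next step becomes -1; next (max(5, count) <= (step + count)) evaluates to false; next count becomes 1; next count becomes 5; next final value 34; both end at 34.
Checked all 21 inputs in the declared domain: the outputs agree on every one.
verdict: equivalent


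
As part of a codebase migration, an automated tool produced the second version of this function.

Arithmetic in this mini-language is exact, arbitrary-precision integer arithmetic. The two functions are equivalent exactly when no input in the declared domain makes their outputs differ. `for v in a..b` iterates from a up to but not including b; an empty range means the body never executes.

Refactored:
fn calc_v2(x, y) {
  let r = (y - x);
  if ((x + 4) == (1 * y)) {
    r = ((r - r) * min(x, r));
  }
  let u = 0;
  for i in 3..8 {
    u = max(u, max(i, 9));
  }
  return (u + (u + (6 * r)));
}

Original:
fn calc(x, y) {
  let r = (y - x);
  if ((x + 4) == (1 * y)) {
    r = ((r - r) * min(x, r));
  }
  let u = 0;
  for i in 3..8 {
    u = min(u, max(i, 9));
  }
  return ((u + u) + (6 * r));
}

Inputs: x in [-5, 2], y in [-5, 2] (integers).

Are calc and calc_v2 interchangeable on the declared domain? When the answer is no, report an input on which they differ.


x=-5, y=-5 yields 0 from calc but 18 from calc_v2.
verdict: not equivalent; witness: x=-5, y=-5


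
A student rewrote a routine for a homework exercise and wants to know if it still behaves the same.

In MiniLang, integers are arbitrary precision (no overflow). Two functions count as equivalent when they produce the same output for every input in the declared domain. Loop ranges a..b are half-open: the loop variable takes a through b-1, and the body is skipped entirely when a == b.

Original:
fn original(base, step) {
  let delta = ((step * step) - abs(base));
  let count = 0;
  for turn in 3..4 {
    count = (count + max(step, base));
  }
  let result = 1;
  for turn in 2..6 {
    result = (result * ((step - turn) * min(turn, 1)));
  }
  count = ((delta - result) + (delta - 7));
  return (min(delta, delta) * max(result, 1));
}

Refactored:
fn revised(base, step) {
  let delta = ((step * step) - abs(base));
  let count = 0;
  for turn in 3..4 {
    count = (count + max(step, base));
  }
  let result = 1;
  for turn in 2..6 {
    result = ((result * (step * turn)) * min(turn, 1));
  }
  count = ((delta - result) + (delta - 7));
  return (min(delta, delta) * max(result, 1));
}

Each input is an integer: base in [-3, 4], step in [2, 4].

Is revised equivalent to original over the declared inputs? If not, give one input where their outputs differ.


Run the pair on base=-3, step=2.
original: delta becomes 1; next count becomes 0; next at turn=3:; next count becomes 2; next result becomes 1; next at turn=2:; next result becomes 0; next at turn=3:; next result becomes 0; next at turn=4:; next result becomes 0; next at turn=5:; next result becomes 0; next count becomes -5; next final value 1
revised: delta becomes 1; next count becomes 0; next at turn=3:; next count becomes 2; next result becomes 1; next at turn=2:; next result becomes 4; next at turn=3:; next result becomes 24; next at turn=4:; next result becomes 192; next at turn=5:; next result becomes 1920; next count becomes -1925; next final value 1920
1 against 1920: the behavior changed.
verdict: not equivalent; witness: base=-3, step=2


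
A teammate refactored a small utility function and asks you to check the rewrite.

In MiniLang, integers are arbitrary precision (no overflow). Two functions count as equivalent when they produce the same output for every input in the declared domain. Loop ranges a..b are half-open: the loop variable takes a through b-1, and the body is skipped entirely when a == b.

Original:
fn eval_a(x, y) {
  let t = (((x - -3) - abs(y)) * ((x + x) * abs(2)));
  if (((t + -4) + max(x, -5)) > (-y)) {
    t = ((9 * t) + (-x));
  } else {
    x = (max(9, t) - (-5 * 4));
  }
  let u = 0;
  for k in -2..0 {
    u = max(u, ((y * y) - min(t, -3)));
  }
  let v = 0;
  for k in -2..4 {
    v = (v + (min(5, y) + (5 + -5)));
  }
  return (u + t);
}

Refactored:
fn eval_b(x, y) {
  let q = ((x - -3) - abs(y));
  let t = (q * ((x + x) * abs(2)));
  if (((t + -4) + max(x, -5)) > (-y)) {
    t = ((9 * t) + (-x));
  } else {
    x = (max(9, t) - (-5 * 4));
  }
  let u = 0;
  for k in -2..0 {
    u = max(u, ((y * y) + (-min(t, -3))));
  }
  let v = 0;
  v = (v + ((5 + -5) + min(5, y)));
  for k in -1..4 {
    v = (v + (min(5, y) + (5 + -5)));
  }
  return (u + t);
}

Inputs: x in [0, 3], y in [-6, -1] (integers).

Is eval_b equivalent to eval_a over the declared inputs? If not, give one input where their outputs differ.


This is a faithful refactor — loop structure differs, and min/max/abs usage differs, and arithmetic usage differs, and statement counts differ, and constant usage differs, and local variable names differ, but the computed results match everywhere.
As a probe, take x=3, y=-1: eval_a runs t = 60; (((t + -4) + max(x, -5)) > (-y)) -> true; t = 537; u = 0; [k=-2]; u = 4; [k=-1]; u = 4; v = 0; [k=-2]; v = -1; [k=-1]; v = -2; [k=0]; v = -3; [k=1]; v = -4; [k=2]; v = -5; [k=3]; v = -6; return 541; eval_b runs q = 5; t = 60; (((t + -4) + max(x, -5)) > (-y)) -> true; t = 537; u = 0; [k=-2]; u = 4; [k=-1]; u = 4; v = 0; v = -1; [k=-1]; v = -2; [k=0]; v = -3; [k=1]; v = -4; [k=2]; v = -5; [k=3]; v = -6; return 541; both end at 541.
Checked all 24 inputs in the declared domain: the outputs agree on every one.
verdict: equivalent


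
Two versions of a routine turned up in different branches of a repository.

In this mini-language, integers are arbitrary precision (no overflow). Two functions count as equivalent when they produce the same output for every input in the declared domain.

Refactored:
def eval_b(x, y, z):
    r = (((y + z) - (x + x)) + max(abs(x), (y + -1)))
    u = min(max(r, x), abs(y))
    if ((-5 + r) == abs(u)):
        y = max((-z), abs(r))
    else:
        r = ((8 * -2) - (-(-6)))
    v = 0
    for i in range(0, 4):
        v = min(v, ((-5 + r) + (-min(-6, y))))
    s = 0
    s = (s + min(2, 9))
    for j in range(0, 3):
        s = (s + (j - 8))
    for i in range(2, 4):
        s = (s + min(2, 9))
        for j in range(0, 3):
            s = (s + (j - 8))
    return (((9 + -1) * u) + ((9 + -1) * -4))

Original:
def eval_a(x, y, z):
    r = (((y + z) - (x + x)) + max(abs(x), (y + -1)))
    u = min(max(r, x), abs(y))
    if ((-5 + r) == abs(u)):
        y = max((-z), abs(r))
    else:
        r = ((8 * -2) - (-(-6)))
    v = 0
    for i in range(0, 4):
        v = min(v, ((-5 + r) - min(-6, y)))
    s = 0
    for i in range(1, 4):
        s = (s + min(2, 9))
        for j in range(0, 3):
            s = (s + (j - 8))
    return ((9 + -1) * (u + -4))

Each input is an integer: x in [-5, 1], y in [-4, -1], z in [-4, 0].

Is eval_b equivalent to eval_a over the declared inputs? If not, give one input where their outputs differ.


Side by side, the visible changes include: loop structure differs, min/max/abs usage differs, arithmetic usage differs, constant usage differs, statement counts differ.
Tracing x=1, y=-2, z=-1: eval_a: r = -4; u = 1; ((-5 + r) == abs(u)) -> false; r = -22; v = 0; [i=0]; v = -21; [i=1]; v = -21; [i=2]; v = -21; [i=3]; v = -21; s = 0; [i=1]; s = 2; [j=0]; s = -6; [j=1]; s = -13; [j=2]; s = -19; [i=2]; s = -17; [j=0]; s = -25; [j=1]; s = -32; [j=2]; s = -38; [i=3]; s = -36; [j=0]; s = -44; [j=1]; s = -51; [j=2]; s = -57; return -24 | eval_b: r = -4; u = 1; ((-5 + r) == abs(u)) -> false; r = -22; v = 0; [i=0]; v = -21; [i=1]; v = -21; [i=2]; v = -21; [i=3]; v = -21; s = 0; s = 2; [j=0]; s = -6; [j=1]; s = -13; [j=2]; s = -19; [i=2]; s = -17; [j=0]; s = -25; [j=1]; s = -32; [j=2]; s = -38; [i=3]; s = -36; [j=0]; s = -44; [j=1]; s = -51; [j=2]; s = -57; return -24 — matching result -24.
Checked all 140 inputs in the declared domain: the outputs agree on every one.
verdict: equivalent


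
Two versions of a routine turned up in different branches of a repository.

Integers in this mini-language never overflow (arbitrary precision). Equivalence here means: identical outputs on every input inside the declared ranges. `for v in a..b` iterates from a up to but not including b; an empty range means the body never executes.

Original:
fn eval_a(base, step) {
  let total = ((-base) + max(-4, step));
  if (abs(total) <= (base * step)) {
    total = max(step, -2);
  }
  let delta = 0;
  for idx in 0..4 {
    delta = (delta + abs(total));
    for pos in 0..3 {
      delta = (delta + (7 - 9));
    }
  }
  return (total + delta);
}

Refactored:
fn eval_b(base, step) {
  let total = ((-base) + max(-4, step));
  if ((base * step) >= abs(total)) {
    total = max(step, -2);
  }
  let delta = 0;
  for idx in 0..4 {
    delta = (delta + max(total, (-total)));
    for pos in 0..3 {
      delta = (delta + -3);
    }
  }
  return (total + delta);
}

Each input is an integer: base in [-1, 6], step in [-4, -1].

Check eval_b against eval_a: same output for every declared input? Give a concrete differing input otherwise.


These are not equivalent — on base=-1, step=-4 the outputs split (-18 vs -30).
eval_a: total = -3; (abs(total) <= (base * step)) -> true; total = -2; delta = 0; [idx=0]; delta = 2; [pos=0]; delta = 0; [pos=1]; delta = -2; [pos=2]; delta = -4; [idx=1]; delta = -2; [pos=0]; delta = -4; [pos=1]; delta = -6; [pos=2]; delta = -8; [idx=2]; delta = -6; [pos=0]; delta = -8; [pos=1]; delta = -10; [pos=2]; delta = -12; [idx=3]; delta = -10; [pos=0]; delta = -12; [pos=1]; delta = -14; [pos=2]; delta = -16; return -18
eval_b: total = -3; ((base * step) >= abs(total)) -> true; total = -2; delta = 0; [idx=0]; delta = 2; [pos=0]; delta = -1; [pos=1]; delta = -4; [pos=2]; delta = -7; [idx=1]; delta = -5; [pos=0]; delta = -8; [pos=1]; delta = -11; [pos=2]; delta = -14; [idx=2]; delta = -12; [pos=0]; delta = -15; [pos=1]; delta = -18; [pos=2]; delta = -21; [idx=3]; delta = -19; [pos=0]; delta = -22; [pos=1]; delta = -25; [pos=2]; delta = -28; return -30
verdict: not equivalent; witness: base=-1, step=-4


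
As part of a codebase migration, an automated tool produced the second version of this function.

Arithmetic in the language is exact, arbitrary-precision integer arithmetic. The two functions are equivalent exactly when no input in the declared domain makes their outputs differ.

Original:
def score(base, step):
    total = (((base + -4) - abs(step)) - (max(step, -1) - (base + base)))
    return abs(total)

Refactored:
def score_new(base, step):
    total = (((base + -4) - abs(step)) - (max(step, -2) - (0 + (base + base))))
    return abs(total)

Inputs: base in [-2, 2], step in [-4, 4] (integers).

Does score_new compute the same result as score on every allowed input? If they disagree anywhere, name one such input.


Run the pair on base=-2, step=-4.
score: total = -13; return 13
score_new: total = -12; return 12
13 != 12, so the rewrite changes behavior.
verdict: not equivalent; witness: base=-2, step=-4


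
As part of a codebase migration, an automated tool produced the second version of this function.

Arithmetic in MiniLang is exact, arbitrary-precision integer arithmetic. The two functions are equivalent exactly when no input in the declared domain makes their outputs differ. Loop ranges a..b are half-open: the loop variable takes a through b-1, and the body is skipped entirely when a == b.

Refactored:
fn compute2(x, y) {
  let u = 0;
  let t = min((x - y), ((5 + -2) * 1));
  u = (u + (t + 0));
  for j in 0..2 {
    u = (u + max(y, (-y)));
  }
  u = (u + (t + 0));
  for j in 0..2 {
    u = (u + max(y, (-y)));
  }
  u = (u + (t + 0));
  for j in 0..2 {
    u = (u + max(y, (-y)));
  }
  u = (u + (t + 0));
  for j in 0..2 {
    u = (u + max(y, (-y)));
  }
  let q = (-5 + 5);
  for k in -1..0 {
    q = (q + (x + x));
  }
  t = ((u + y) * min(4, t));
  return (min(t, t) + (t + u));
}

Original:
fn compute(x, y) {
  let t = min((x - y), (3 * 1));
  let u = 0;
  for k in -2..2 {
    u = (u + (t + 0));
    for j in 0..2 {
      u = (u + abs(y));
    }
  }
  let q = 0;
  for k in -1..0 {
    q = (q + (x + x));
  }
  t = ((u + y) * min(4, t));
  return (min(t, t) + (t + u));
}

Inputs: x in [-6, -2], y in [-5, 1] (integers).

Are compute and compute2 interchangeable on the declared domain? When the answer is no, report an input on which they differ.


Reading the diff, among the changes: constant usage differs, plus arithmetic usage differs, plus statement counts differ, plus min/max/abs usage differs, plus loop structure differs.
As a probe, take x=-4, y=0: compute runs t := -4 | u := 0 | iter k=-2: | u := -4 | iter j=0: | u := -4 | iter j=1: | u := -4 | iter k=-1: | u := -8 | iter j=0: | u := -8 | iter j=1: | u := -8 | iter k=0: | u := -12 | iter j=0: | u := -12 | iter j=1: | u := -12 | iter k=1: | u := -16 | iter j=0: | u := -16 | iter j=1: | u := -16 | q := 0 | iter k=-1: | q := -8 | t := 64 | result 112; compute2 runs u := 0 | t := -4 | u := -4 | iter j=0: | u := -4 | iter j=1: | u := -4 | u := -8 | iter j=0: | u := -8 | iter j=1: | u := -8 | u := -12 | iter j=0: | u := -12 | iter j=1: | u := -12 | u := -16 | iter j=0: | u := -16 | iter j=1: | u := -16 | q := 0 | iter k=-1: | q := -8 | t := 64 | result 112; both end at 112.
An exhaustive pass over the 35 declared inputs shows identical outputs.
verdict: equivalent


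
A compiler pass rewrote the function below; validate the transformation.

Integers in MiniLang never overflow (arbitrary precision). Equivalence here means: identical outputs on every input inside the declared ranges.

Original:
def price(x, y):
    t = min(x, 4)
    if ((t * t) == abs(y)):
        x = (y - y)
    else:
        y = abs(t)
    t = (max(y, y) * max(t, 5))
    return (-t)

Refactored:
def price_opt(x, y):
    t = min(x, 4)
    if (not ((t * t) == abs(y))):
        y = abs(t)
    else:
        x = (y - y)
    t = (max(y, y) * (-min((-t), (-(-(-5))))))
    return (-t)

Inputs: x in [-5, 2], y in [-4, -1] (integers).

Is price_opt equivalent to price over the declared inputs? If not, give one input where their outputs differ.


Behavior is preserved: although min/max/abs usage differs; and boolean connective usage differs, the outputs never diverge.
One worked example (x=-3, y=-1) — price: t := -3 | ((t * t) == abs(y)): false | y := 3 | t := 15 | result -15; price_opt: t := -3 | (not ((t * t) == abs(y))): true | y := 3 | t := 15 | result -15; agreement on -15.
An exhaustive pass over the 32 declared inputs shows identical outputs.
verdict: equivalent


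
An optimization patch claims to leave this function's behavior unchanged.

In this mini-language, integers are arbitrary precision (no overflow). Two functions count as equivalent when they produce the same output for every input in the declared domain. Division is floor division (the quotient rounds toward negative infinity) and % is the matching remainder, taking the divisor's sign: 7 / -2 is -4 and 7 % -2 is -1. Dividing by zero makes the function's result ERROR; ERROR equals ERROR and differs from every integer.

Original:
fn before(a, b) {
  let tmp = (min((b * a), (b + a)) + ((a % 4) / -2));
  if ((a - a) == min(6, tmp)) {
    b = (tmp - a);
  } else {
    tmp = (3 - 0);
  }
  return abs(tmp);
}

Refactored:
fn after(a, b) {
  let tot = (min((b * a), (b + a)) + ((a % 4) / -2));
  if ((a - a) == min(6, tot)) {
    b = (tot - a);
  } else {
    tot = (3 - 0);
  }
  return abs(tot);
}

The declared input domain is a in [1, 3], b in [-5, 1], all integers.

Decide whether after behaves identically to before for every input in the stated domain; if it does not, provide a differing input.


Equivalent — the differences include local variable names differ, yet no declared input distinguishes the two.
Spot check at a=2, b=-5 — before: tmp becomes -11; next ((a - a) == min(6, tmp)) evaluates to false; next tmp becomes 3; next final value 3. after: tot becomes -11; next ((a - a) == min(6, tot)) evaluates to false; next tot becomes 3; next final value 3. Both give 3.
Across all 21 domain points the two functions coincide.
verdict: equivalent
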